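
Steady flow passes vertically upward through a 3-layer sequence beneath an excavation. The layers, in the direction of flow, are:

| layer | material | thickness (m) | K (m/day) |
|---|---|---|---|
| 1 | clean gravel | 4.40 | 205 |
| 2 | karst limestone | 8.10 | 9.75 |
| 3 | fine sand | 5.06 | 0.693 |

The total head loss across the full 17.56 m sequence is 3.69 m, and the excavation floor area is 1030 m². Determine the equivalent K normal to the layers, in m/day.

2.15

Flow is perpendicular to layering, so the layers act in series and the equivalent K is the thickness-weighted harmonic mean.
Total thickness L = 4.40 + 8.10 + 5.06 = 17.56 m.
Σ(b_i/K_i) = 4.40/205 + 8.10/9.75 + 5.06/0.693 = 8.154 d.
K_eq = L / Σ(b_i/K_i) = 17.56 / 8.154 = 2.154 m/day.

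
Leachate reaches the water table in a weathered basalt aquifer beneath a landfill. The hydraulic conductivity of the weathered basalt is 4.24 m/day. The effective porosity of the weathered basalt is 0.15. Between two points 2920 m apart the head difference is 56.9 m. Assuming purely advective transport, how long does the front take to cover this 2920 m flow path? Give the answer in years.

14.5

Hydraulic gradient i = Δh / L = 56.9 / 2920 = 0.01949.
Darcy flux q = K · i = 4.240 × 0.01949 = 0.08262 m/day.
Seepage velocity v = q / n_e = 0.08262 / 0.15 = 0.5508 m/day.
Travel time t = L / v = 2920 / 0.5508 = 5301 days = 14.51 years.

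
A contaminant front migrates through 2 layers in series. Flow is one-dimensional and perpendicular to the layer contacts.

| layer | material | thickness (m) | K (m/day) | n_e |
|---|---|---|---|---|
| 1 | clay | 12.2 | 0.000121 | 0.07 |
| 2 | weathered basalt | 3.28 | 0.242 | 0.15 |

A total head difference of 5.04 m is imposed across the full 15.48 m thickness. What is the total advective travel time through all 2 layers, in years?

73.7

With flow normal to the layers, continuity requires the same specific discharge q through every layer.
Σ(b_i/K_i) = 12.2/0.000121 + 3.28/0.242 = 1.008e+05 d.
q = Δh / Σ(b_i/K_i) = 5.04 / 1.008e+05 = 4.998e-05 m/day.
In each layer the seepage velocity is v_i = q/n_i, so the layer transit time is t_i = b_i·n_i / q:
  layer 1 (clay): t_1 = 12.2 × 0.07 / 4.998e-05 = 17087 d
  layer 2 (weathered basalt): t_2 = 3.28 × 0.15 / 4.998e-05 = 9844 d
Total t = Σ t_i = 26931 days = 73.73 years.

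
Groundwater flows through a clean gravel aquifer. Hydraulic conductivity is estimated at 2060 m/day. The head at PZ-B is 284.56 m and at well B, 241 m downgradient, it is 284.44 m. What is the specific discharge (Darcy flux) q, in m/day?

1.03

Hydraulic gradient i = (284.56 − 284.44) / 241 = 0.12 / 241 = 0.0004979.
Specific discharge q = K · i = 2060 × 0.0004979 = 1.026 m/day.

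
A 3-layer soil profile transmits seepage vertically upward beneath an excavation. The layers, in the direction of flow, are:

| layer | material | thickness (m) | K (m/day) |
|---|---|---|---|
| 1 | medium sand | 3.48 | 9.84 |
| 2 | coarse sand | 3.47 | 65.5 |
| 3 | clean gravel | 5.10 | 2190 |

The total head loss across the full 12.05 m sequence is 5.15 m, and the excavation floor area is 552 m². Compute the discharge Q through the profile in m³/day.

6950

Flow is perpendicular to layering, so the layers act in series and the equivalent K is the thickness-weighted harmonic mean.
Total thickness L = 3.48 + 3.47 + 5.10 = 12.05 m.
Σ(b_i/K_i) = 3.48/9.84 + 3.47/65.5 + 5.10/2190 = 0.4090 d.
K_eq = L / Σ(b_i/K_i) = 12.05 / 0.4090 = 29.46 m/day.
Q = K_eq · A · (Δh/L) = 29.46 × 552 × (5.15/12.05) = 6951 m³/day.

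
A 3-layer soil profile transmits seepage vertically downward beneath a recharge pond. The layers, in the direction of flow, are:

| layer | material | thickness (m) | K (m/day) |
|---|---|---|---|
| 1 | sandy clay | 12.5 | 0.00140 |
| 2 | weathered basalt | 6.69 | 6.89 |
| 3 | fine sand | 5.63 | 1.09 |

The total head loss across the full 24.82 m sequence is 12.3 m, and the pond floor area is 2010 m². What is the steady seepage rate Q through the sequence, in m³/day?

Flow is perpendicular to layering, so the layers act in series and the equivalent K is the thickness-weighted harmonic mean.
Total thickness L = 12.5 + 6.69 + 5.63 = 24.82 m.
Σ(b_i/K_i) = 12.5/0.00140 + 6.69/6.89 + 5.63/1.09 = 8935 d.
K_eq = L / Σ(b_i/K_i) = 24.82 / 8935 = 0.002778 m/day.
Q = K_eq · A · (Δh/L) = 0.002778 × 2010 × (12.3/24.82) = 2.767 m³/day.

2.77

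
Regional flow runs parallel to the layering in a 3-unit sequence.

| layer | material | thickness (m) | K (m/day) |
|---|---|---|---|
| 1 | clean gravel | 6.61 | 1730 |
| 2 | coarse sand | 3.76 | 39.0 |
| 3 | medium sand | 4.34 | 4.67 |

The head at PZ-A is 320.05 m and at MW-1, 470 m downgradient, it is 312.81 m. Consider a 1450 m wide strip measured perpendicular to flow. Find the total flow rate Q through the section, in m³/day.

Flow is parallel to layering, so each bed carries its own Darcy discharge and the transmissivities add.
Σ(K_i·b_i) = 1730×6.61 + 39.0×3.76 + 4.67×4.34 = 11602 m²/day.
Hydraulic gradient i = (320.05 − 312.81) / 470 = 7.24 / 470 = 0.01540.
Q = Σ(K_i·b_i) · W · i = 11602 × 1450 × 0.01540 = 2.591e+05 m³/day.

259000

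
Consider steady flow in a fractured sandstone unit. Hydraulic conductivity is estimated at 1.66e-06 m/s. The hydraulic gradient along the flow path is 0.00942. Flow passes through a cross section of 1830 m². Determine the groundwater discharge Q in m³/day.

2.47

Convert K: 1.66e-06 m/s × 86400 = 0.1434 m/day.
Hydraulic gradient i = 0.00942.
Darcy's law: Q = K · A · i = 0.1434 × 1830 × 0.009420 = 2.472 m³/day.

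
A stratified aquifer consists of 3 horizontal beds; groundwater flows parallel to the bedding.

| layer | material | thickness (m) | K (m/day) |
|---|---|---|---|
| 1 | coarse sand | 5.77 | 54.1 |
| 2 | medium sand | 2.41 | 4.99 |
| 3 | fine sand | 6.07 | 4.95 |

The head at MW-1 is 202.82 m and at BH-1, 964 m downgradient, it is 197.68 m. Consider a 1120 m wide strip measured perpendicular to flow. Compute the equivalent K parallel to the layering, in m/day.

24.9

Flow is parallel to layering, so each bed carries its own Darcy discharge and the transmissivities add.
Σ(K_i·b_i) = 54.1×5.77 + 4.99×2.41 + 4.95×6.07 = 354.2 m²/day.
Total thickness b = 14.25 m, so K_eq = Σ(K_i·b_i)/b = 24.86 m/day.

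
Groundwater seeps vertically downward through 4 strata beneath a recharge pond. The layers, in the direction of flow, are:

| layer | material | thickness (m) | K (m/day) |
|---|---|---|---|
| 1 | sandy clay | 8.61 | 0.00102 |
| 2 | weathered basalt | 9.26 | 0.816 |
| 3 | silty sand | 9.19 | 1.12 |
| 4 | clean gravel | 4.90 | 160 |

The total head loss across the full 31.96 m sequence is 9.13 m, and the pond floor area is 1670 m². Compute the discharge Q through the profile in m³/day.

Flow is perpendicular to layering, so the layers act in series and the equivalent K is the thickness-weighted harmonic mean.
Total thickness L = 8.61 + 9.26 + 9.19 + 4.90 = 31.96 m.
Σ(b_i/K_i) = 8.61/0.00102 + 9.26/0.816 + 9.19/1.12 + 4.90/160 = 8461 d.
K_eq = L / Σ(b_i/K_i) = 31.96 / 8461 = 0.003777 m/day.
Q = K_eq · A · (Δh/L) = 0.003777 × 1670 × (9.13/31.96) = 1.802 m³/day.

1.80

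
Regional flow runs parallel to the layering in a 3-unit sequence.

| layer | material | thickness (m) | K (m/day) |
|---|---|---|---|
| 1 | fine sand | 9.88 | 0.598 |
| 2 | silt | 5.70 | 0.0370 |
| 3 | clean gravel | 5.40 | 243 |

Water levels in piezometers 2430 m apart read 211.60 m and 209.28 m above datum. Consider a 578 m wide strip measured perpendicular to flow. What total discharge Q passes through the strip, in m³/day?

727

Flow is parallel to layering, so each bed carries its own Darcy discharge and the transmissivities add.
Σ(K_i·b_i) = 0.598×9.88 + 0.0370×5.70 + 243×5.40 = 1318 m²/day.
Hydraulic gradient i = (211.60 − 209.28) / 2430 = 2.32 / 2430 = 0.0009547.
Q = Σ(K_i·b_i) · W · i = 1318 × 578 × 0.0009547 = 727.5 m³/day.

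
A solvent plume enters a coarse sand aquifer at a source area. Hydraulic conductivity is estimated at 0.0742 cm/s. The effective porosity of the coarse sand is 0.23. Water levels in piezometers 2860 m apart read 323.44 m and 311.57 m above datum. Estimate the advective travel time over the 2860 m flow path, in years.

Convert K: 0.0742 cm/s × 864 = 64.11 m/day.
Hydraulic gradient i = (323.44 − 311.57) / 2860 = 11.87 / 2860 = 0.004150.
Darcy flux q = K · i = 64.11 × 0.004150 = 0.2661 m/day.
Seepage velocity v = q / n_e = 0.2661 / 0.23 = 1.157 m/day.
Travel time t = L / v = 2860 / 1.157 = 2472 days = 6.769 years.

6.77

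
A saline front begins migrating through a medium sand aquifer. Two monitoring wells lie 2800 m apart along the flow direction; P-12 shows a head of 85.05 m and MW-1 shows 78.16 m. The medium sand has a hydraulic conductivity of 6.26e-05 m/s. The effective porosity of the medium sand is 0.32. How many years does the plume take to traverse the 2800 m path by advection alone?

184

Convert K: 6.26e-05 m/s × 86400 = 5.409 m/day.
Hydraulic gradient i = (85.05 − 78.16) / 2800 = 6.89 / 2800 = 0.002461.
Darcy flux q = K · i = 5.409 × 0.002461 = 0.01331 m/day.
Seepage velocity v = q / n_e = 0.01331 / 0.32 = 0.04159 m/day.
Travel time t = L / v = 2800 / 0.04159 = 67322 days = 184.3 years.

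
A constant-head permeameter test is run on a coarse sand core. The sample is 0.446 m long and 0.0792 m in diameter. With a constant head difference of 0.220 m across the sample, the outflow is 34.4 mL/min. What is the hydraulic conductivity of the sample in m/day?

Cross-sectional area A = π·(d/2)² = π × (0.0792/2)² = 0.004927 m².
Convert discharge: 34.4 mL/min = 5.733e-07 m³/s.
Darcy's law rearranged: K = Q·L / (A·Δh) = 5.733e-07 × 0.446 / (0.004927 × 0.220) = 0.0002359 m/s = 20.38 m/day.

20.4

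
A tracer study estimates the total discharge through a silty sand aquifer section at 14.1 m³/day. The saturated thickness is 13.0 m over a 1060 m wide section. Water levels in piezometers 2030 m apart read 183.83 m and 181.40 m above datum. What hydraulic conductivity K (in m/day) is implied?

0.855

Cross-sectional area A = 1060 × 13.0 = 13780 m².
Hydraulic gradient i = (183.83 − 181.40) / 2030 = 2.43 / 2030 = 0.001197.
From Q = K·A·i, K = Q / (A·i) = 14.1 / (13780 × 0.001197) = 0.8548 m/day.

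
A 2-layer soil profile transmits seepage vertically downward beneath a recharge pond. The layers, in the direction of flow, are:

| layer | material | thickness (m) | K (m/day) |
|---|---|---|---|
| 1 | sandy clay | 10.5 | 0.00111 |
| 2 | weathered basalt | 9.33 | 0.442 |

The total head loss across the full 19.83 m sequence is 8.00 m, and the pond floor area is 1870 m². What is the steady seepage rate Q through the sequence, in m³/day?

Flow is perpendicular to layering, so the layers act in series and the equivalent K is the thickness-weighted harmonic mean.
Total thickness L = 10.5 + 9.33 = 19.83 m.
Σ(b_i/K_i) = 10.5/0.00111 + 9.33/0.442 = 9481 d.
K_eq = L / Σ(b_i/K_i) = 19.83 / 9481 = 0.002092 m/day.
Q = K_eq · A · (Δh/L) = 0.002092 × 1870 × (8.00/19.83) = 1.578 m³/day.

1.58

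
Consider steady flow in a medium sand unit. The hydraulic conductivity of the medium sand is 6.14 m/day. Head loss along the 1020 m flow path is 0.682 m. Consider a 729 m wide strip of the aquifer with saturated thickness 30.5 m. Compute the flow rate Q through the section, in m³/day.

91.3

Cross-sectional area A = 729 × 30.5 = 22234 m².
Hydraulic gradient i = Δh / L = 0.682 / 1020 = 0.0006686.
Darcy's law: Q = K · A · i = 6.140 × 22234 × 0.0006686 = 91.28 m³/day.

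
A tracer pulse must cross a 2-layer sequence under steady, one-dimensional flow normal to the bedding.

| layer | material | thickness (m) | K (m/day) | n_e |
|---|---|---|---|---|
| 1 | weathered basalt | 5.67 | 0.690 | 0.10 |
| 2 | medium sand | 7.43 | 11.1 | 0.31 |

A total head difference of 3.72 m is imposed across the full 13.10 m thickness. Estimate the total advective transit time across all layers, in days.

6.86

With flow normal to the layers, continuity requires the same specific discharge q through every layer.
Σ(b_i/K_i) = 5.67/0.690 + 7.43/11.1 = 8.887 d.
q = Δh / Σ(b_i/K_i) = 3.72 / 8.887 = 0.4186 m/day.
In each layer the seepage velocity is v_i = q/n_i, so the layer transit time is t_i = b_i·n_i / q:
  layer 1 (weathered basalt): t_1 = 5.67 × 0.10 / 0.4186 = 1.355 d
  layer 2 (medium sand): t_2 = 7.43 × 0.31 / 0.4186 = 5.502 d
Total t = Σ t_i = 6.857 days.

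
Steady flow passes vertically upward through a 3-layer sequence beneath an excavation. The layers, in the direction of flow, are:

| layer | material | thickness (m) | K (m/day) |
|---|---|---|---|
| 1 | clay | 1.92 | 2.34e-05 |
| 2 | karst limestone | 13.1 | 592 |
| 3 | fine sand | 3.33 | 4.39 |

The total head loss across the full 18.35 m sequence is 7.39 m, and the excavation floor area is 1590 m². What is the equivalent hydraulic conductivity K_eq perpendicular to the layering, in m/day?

Flow is perpendicular to layering, so the layers act in series and the equivalent K is the thickness-weighted harmonic mean.
Total thickness L = 1.92 + 13.1 + 3.33 = 18.35 m.
Σ(b_i/K_i) = 1.92/2.34e-05 + 13.1/592 + 3.33/4.39 = 82052 d.
K_eq = L / Σ(b_i/K_i) = 18.35 / 82052 = 0.0002236 m/day.

0.000224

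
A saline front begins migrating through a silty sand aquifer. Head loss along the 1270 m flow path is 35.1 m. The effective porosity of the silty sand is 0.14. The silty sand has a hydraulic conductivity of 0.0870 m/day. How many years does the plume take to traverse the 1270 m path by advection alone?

202

Hydraulic gradient i = Δh / L = 35.1 / 1270 = 0.02764.
Darcy flux q = K · i = 0.08700 × 0.02764 = 0.002404 m/day.
Seepage velocity v = q / n_e = 0.002404 / 0.14 = 0.01717 m/day.
Travel time t = L / v = 1270 / 0.01717 = 73945 days = 202.5 years.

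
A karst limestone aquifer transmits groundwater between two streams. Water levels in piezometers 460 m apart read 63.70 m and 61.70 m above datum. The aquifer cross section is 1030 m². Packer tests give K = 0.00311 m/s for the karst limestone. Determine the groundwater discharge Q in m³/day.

Convert K: 0.00311 m/s × 86400 = 268.7 m/day.
Hydraulic gradient i = (63.70 − 61.70) / 460 = 2 / 460 = 0.004348.
Darcy's law: Q = K · A · i = 268.7 × 1030 × 0.004348 = 1203 m³/day.

1200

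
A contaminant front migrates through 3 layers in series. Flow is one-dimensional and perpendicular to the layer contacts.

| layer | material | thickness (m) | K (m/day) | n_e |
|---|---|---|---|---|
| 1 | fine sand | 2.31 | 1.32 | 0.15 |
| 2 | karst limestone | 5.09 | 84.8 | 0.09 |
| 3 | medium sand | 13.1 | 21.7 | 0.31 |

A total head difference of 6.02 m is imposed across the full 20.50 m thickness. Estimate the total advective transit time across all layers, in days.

1.95

With flow normal to the layers, continuity requires the same specific discharge q through every layer.
Σ(b_i/K_i) = 2.31/1.32 + 5.09/84.8 + 13.1/21.7 = 2.414 d.
q = Δh / Σ(b_i/K_i) = 6.02 / 2.414 = 2.494 m/day.
In each layer the seepage velocity is v_i = q/n_i, so the layer transit time is t_i = b_i·n_i / q:
  layer 1 (fine sand): t_1 = 2.31 × 0.15 / 2.494 = 0.1389 d
  layer 2 (karst limestone): t_2 = 5.09 × 0.09 / 2.494 = 0.1837 d
  layer 3 (medium sand): t_3 = 13.1 × 0.31 / 2.494 = 1.628 d
Total t = Σ t_i = 1.951 days.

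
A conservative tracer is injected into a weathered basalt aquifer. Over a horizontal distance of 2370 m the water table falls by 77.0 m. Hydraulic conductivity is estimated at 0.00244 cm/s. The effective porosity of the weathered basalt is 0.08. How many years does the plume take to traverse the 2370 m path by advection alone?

7.58

Convert K: 0.00244 cm/s × 864 = 2.108 m/day.
Hydraulic gradient i = Δh / L = 77.0 / 2370 = 0.03249.
Darcy flux q = K · i = 2.108 × 0.03249 = 0.06849 m/day.
Seepage velocity v = q / n_e = 0.06849 / 0.08 = 0.8562 m/day.
Travel time t = L / v = 2370 / 0.8562 = 2768 days = 7.579 years.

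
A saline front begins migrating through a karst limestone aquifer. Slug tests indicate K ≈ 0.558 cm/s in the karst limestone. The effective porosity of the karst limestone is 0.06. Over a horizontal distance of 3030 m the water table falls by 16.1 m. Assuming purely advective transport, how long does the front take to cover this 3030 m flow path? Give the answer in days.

71.0

Convert K: 0.558 cm/s × 864 = 482.1 m/day.
Hydraulic gradient i = Δh / L = 16.1 / 3030 = 0.005314.
Darcy flux q = K · i = 482.1 × 0.005314 = 2.562 m/day.
Seepage velocity v = q / n_e = 2.562 / 0.06 = 42.70 m/day.
Travel time t = L / v = 3030 / 42.70 = 70.97 days.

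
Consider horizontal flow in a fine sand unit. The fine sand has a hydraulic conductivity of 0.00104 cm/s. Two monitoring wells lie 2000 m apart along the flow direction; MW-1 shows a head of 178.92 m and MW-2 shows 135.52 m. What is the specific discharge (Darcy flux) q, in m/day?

0.0195

Convert K: 0.00104 cm/s × 864 = 0.8986 m/day.
Hydraulic gradient i = (178.92 − 135.52) / 2000 = 43.4 / 2000 = 0.02170.
Specific discharge q = K · i = 0.8986 × 0.02170 = 0.01950 m/day.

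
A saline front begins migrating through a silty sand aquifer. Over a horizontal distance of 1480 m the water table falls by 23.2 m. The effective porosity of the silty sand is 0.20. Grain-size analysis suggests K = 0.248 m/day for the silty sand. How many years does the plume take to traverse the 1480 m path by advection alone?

Hydraulic gradient i = Δh / L = 23.2 / 1480 = 0.01568.
Darcy flux q = K · i = 0.2480 × 0.01568 = 0.003888 m/day.
Seepage velocity v = q / n_e = 0.003888 / 0.20 = 0.01944 m/day.
Travel time t = L / v = 1480 / 0.01944 = 76140 days = 208.5 years.

208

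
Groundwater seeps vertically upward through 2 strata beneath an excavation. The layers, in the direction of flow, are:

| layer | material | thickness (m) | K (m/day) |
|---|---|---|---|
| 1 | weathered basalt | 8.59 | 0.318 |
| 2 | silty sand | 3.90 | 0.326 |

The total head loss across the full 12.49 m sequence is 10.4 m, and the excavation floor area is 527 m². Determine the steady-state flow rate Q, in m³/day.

Flow is perpendicular to layering, so the layers act in series and the equivalent K is the thickness-weighted harmonic mean.
Total thickness L = 8.59 + 3.90 = 12.49 m.
Σ(b_i/K_i) = 8.59/0.318 + 3.90/0.326 = 38.98 d.
K_eq = L / Σ(b_i/K_i) = 12.49 / 38.98 = 0.3205 m/day.
Q = K_eq · A · (Δh/L) = 0.3205 × 527 × (10.4/12.49) = 140.6 m³/day.

141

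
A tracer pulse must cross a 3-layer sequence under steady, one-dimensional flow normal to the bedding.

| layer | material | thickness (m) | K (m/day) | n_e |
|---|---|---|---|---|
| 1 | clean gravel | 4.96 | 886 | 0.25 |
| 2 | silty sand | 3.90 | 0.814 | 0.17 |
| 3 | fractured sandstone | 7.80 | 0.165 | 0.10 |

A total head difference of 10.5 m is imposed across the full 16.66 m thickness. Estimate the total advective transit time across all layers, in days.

13.3

With flow normal to the layers, continuity requires the same specific discharge q through every layer.
Σ(b_i/K_i) = 4.96/886 + 3.90/0.814 + 7.80/0.165 = 52.07 d.
q = Δh / Σ(b_i/K_i) = 10.5 / 52.07 = 0.2017 m/day.
In each layer the seepage velocity is v_i = q/n_i, so the layer transit time is t_i = b_i·n_i / q:
  layer 1 (clean gravel): t_1 = 4.96 × 0.25 / 0.2017 = 6.149 d
  layer 2 (silty sand): t_2 = 3.90 × 0.17 / 0.2017 = 3.288 d
  layer 3 (fractured sandstone): t_3 = 7.80 × 0.10 / 0.2017 = 3.868 d
Total t = Σ t_i = 13.30 days.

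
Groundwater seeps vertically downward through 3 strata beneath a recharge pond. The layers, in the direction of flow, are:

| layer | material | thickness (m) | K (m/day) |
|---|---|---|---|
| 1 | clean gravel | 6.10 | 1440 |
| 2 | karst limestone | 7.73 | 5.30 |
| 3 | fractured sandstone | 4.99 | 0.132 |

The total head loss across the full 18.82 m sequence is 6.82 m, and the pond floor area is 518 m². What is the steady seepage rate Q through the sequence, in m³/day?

Flow is perpendicular to layering, so the layers act in series and the equivalent K is the thickness-weighted harmonic mean.
Total thickness L = 6.10 + 7.73 + 4.99 = 18.82 m.
Σ(b_i/K_i) = 6.10/1440 + 7.73/5.30 + 4.99/0.132 = 39.27 d.
K_eq = L / Σ(b_i/K_i) = 18.82 / 39.27 = 0.4793 m/day.
Q = K_eq · A · (Δh/L) = 0.4793 × 518 × (6.82/18.82) = 89.97 m³/day.

90.0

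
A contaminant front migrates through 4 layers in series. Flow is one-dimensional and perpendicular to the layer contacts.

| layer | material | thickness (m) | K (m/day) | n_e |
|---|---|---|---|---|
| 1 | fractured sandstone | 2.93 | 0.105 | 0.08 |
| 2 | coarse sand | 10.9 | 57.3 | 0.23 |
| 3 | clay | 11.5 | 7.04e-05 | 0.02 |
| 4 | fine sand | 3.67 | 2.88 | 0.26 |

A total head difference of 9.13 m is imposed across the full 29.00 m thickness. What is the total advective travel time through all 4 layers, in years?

With flow normal to the layers, continuity requires the same specific discharge q through every layer.
Σ(b_i/K_i) = 2.93/0.105 + 10.9/57.3 + 11.5/7.04e-05 + 3.67/2.88 = 1.634e+05 d.
q = Δh / Σ(b_i/K_i) = 9.13 / 1.634e+05 = 5.588e-05 m/day.
In each layer the seepage velocity is v_i = q/n_i, so the layer transit time is t_i = b_i·n_i / q:
  layer 1 (fractured sandstone): t_1 = 2.93 × 0.08 / 5.588e-05 = 4195 d
  layer 2 (coarse sand): t_2 = 10.9 × 0.23 / 5.588e-05 = 44863 d
  layer 3 (clay): t_3 = 11.5 × 0.02 / 5.588e-05 = 4116 d
  layer 4 (fine sand): t_4 = 3.67 × 0.26 / 5.588e-05 = 17075 d
Total t = Σ t_i = 70249 days = 192.3 years.

192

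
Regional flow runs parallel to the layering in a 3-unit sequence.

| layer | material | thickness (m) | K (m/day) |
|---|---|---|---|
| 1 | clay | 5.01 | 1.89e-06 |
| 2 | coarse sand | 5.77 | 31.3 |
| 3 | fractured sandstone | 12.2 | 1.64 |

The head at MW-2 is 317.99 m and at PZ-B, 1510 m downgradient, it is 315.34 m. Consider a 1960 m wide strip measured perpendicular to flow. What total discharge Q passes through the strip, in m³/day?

690

Flow is parallel to layering, so each bed carries its own Darcy discharge and the transmissivities add.
Σ(K_i·b_i) = 1.89e-06×5.01 + 31.3×5.77 + 1.64×12.2 = 200.6 m²/day.
Hydraulic gradient i = (317.99 − 315.34) / 1510 = 2.65 / 1510 = 0.001755.
Q = Σ(K_i·b_i) · W · i = 200.6 × 1960 × 0.001755 = 690.0 m³/day.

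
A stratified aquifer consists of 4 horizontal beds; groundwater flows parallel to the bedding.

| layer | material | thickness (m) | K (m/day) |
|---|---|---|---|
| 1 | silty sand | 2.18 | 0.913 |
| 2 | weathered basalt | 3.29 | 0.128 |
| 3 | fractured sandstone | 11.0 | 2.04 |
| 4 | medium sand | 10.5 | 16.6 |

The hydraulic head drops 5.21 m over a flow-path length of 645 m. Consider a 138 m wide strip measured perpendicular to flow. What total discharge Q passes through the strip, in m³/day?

222

Flow is parallel to layering, so each bed carries its own Darcy discharge and the transmissivities add.
Σ(K_i·b_i) = 0.913×2.18 + 0.128×3.29 + 2.04×11.0 + 16.6×10.5 = 199.2 m²/day.
Hydraulic gradient i = Δh / L = 5.21 / 645 = 0.008078.
Q = Σ(K_i·b_i) · W · i = 199.2 × 138 × 0.008078 = 222.0 m³/day.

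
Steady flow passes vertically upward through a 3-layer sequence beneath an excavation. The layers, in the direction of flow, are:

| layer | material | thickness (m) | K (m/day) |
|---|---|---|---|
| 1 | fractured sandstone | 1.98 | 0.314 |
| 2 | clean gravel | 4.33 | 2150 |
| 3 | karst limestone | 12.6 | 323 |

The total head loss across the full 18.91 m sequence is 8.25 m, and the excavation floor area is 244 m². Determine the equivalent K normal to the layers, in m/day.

Flow is perpendicular to layering, so the layers act in series and the equivalent K is the thickness-weighted harmonic mean.
Total thickness L = 1.98 + 4.33 + 12.6 = 18.91 m.
Σ(b_i/K_i) = 1.98/0.314 + 4.33/2150 + 12.6/323 = 6.347 d.
K_eq = L / Σ(b_i/K_i) = 18.91 / 6.347 = 2.979 m/day.

2.98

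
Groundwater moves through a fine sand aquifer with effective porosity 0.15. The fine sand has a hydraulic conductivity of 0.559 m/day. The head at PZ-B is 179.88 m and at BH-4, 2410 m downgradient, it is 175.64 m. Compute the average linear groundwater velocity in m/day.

Hydraulic gradient i = (179.88 − 175.64) / 2410 = 4.24 / 2410 = 0.001759.
Darcy flux q = K · i = 0.5590 × 0.001759 = 0.0009835 m/day.
Seepage velocity v = q / n_e = 0.0009835 / 0.15 = 0.006556 m/day.

0.00656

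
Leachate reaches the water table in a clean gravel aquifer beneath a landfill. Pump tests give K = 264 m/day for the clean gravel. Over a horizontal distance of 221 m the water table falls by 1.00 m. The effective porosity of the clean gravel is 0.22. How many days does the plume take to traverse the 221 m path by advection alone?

40.7

Hydraulic gradient i = Δh / L = 1.00 / 221 = 0.004525.
Darcy flux q = K · i = 264.0 × 0.004525 = 1.195 m/day.
Seepage velocity v = q / n_e = 1.195 / 0.22 = 5.430 m/day.
Travel time t = L / v = 221 / 5.430 = 40.70 days.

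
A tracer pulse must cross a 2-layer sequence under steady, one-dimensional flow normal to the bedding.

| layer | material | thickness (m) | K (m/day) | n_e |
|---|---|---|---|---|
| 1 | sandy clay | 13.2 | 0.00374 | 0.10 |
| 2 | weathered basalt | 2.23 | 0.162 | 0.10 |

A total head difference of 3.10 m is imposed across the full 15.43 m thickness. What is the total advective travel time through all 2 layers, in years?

4.83

With flow normal to the layers, continuity requires the same specific discharge q through every layer.
Σ(b_i/K_i) = 13.2/0.00374 + 2.23/0.162 = 3543 d.
q = Δh / Σ(b_i/K_i) = 3.10 / 3543 = 0.0008749 m/day.
In each layer the seepage velocity is v_i = q/n_i, so the layer transit time is t_i = b_i·n_i / q:
  layer 1 (sandy clay): t_1 = 13.2 × 0.10 / 0.0008749 = 1509 d
  layer 2 (weathered basalt): t_2 = 2.23 × 0.10 / 0.0008749 = 254.9 d
Total t = Σ t_i = 1764 days = 4.828 years.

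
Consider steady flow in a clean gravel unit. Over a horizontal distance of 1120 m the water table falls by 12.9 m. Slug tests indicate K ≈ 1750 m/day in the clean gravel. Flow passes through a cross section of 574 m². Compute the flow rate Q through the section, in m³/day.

Hydraulic gradient i = Δh / L = 12.9 / 1120 = 0.01152.
Darcy's law: Q = K · A · i = 1750 × 574.0 × 0.01152 = 11570 m³/day.

11600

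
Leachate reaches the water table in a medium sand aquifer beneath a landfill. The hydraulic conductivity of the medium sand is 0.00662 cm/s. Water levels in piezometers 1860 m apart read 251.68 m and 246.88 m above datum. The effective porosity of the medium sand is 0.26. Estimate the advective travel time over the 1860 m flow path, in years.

Convert K: 0.00662 cm/s × 864 = 5.720 m/day.
Hydraulic gradient i = (251.68 − 246.88) / 1860 = 4.8 / 1860 = 0.002581.
Darcy flux q = K · i = 5.720 × 0.002581 = 0.01476 m/day.
Seepage velocity v = q / n_e = 0.01476 / 0.26 = 0.05677 m/day.
Travel time t = L / v = 1860 / 0.05677 = 32763 days = 89.70 years.

89.7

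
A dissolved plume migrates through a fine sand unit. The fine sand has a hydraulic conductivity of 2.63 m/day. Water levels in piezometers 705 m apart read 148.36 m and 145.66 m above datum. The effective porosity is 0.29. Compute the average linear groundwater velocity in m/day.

Hydraulic gradient i = (148.36 − 145.66) / 705 = 2.7 / 705 = 0.003830.
Darcy flux q = K · i = 2.630 × 0.003830 = 0.01007 m/day.
Seepage velocity v = q / n_e = 0.01007 / 0.29 = 0.03473 m/day.

0.0347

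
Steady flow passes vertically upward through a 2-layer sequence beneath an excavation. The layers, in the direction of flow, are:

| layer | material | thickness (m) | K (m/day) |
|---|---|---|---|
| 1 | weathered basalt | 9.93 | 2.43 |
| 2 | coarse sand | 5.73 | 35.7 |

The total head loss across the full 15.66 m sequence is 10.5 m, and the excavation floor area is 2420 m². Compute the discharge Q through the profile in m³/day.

Flow is perpendicular to layering, so the layers act in series and the equivalent K is the thickness-weighted harmonic mean.
Total thickness L = 9.93 + 5.73 = 15.66 m.
Σ(b_i/K_i) = 9.93/2.43 + 5.73/35.7 = 4.247 d.
K_eq = L / Σ(b_i/K_i) = 15.66 / 4.247 = 3.687 m/day.
Q = K_eq · A · (Δh/L) = 3.687 × 2420 × (10.5/15.66) = 5983 m³/day.

5980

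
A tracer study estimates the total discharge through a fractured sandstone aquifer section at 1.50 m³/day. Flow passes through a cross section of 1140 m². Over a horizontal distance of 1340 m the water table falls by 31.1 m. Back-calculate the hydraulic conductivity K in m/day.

0.0567

Hydraulic gradient i = Δh / L = 31.1 / 1340 = 0.02321.
From Q = K·A·i, K = Q / (A·i) = 1.50 / (1140 × 0.02321) = 0.05669 m/day.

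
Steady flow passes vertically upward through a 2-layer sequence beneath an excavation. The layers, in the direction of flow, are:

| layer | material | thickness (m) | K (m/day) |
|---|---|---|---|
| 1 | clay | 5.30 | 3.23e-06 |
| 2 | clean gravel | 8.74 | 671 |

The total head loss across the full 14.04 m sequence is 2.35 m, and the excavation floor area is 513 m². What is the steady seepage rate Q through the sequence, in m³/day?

0.000735

Flow is perpendicular to layering, so the layers act in series and the equivalent K is the thickness-weighted harmonic mean.
Total thickness L = 5.30 + 8.74 = 14.04 m.
Σ(b_i/K_i) = 5.30/3.23e-06 + 8.74/671 = 1.641e+06 d.
K_eq = L / Σ(b_i/K_i) = 14.04 / 1.641e+06 = 8.556e-06 m/day.
Q = K_eq · A · (Δh/L) = 8.556e-06 × 513 × (2.35/14.04) = 0.0007347 m³/day.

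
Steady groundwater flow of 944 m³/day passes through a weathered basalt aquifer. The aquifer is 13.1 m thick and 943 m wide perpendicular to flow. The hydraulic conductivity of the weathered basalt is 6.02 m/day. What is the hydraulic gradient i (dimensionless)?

Cross-sectional area A = 943 × 13.1 = 12353 m².
From Q = K·A·i, i = Q / (K·A) = 944 / (6.020 × 12353) = 0.01269.

0.0127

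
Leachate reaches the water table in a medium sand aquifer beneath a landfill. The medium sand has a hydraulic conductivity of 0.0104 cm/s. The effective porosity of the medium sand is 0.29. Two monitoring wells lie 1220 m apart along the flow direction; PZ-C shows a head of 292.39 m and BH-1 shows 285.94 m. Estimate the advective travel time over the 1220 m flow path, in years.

Convert K: 0.0104 cm/s × 864 = 8.986 m/day.
Hydraulic gradient i = (292.39 − 285.94) / 1220 = 6.45 / 1220 = 0.005287.
Darcy flux q = K · i = 8.986 × 0.005287 = 0.04751 m/day.
Seepage velocity v = q / n_e = 0.04751 / 0.29 = 0.1638 m/day.
Travel time t = L / v = 1220 / 0.1638 = 7448 days = 20.39 years.

20.4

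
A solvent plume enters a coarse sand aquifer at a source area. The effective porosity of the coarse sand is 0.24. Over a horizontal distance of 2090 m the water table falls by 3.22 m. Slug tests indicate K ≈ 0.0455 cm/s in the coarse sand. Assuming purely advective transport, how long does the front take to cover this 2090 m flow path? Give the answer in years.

Convert K: 0.0455 cm/s × 864 = 39.31 m/day.
Hydraulic gradient i = Δh / L = 3.22 / 2090 = 0.001541.
Darcy flux q = K · i = 39.31 × 0.001541 = 0.06057 m/day.
Seepage velocity v = q / n_e = 0.06057 / 0.24 = 0.2524 m/day.
Travel time t = L / v = 2090 / 0.2524 = 8282 days = 22.67 years.

22.7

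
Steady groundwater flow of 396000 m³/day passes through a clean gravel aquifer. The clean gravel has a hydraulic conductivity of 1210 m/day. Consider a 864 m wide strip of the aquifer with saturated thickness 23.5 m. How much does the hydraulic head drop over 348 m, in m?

5.61

Cross-sectional area A = 864 × 23.5 = 20304 m².
From Q = K·A·i, i = Q / (K·A) = 396000 / (1210 × 20304) = 0.01612.
Head loss Δh = i · L = 0.01612 × 348 = 5.609 m.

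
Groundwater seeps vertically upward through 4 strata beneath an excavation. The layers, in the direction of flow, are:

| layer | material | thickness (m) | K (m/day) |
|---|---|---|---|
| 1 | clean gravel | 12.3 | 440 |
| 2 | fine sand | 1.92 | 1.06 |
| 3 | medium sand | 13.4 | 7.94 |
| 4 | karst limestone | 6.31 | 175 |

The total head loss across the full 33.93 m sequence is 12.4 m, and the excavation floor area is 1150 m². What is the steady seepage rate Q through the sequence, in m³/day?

Flow is perpendicular to layering, so the layers act in series and the equivalent K is the thickness-weighted harmonic mean.
Total thickness L = 12.3 + 1.92 + 13.4 + 6.31 = 33.93 m.
Σ(b_i/K_i) = 12.3/440 + 1.92/1.06 + 13.4/7.94 + 6.31/175 = 3.563 d.
K_eq = L / Σ(b_i/K_i) = 33.93 / 3.563 = 9.523 m/day.
Q = K_eq · A · (Δh/L) = 9.523 × 1150 × (12.4/33.93) = 4002 m³/day.

4000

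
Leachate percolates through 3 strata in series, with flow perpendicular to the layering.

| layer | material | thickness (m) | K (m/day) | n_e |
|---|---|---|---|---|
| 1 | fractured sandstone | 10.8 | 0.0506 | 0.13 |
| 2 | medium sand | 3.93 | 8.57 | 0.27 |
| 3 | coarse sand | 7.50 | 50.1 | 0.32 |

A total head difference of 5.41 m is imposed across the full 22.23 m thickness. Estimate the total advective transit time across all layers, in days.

192

With flow normal to the layers, continuity requires the same specific discharge q through every layer.
Σ(b_i/K_i) = 10.8/0.0506 + 3.93/8.57 + 7.50/50.1 = 214.0 d.
q = Δh / Σ(b_i/K_i) = 5.41 / 214.0 = 0.02527 m/day.
In each layer the seepage velocity is v_i = q/n_i, so the layer transit time is t_i = b_i·n_i / q:
  layer 1 (fractured sandstone): t_1 = 10.8 × 0.13 / 0.02527 = 55.55 d
  layer 2 (medium sand): t_2 = 3.93 × 0.27 / 0.02527 = 41.98 d
  layer 3 (coarse sand): t_3 = 7.50 × 0.32 / 0.02527 = 94.96 d
Total t = Σ t_i = 192.5 days.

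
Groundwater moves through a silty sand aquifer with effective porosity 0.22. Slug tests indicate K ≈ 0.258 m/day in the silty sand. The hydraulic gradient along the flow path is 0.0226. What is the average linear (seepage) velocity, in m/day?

0.0265

Hydraulic gradient i = 0.0226.
Darcy flux q = K · i = 0.2580 × 0.02260 = 0.005831 m/day.
Seepage velocity v = q / n_e = 0.005831 / 0.22 = 0.02650 m/day.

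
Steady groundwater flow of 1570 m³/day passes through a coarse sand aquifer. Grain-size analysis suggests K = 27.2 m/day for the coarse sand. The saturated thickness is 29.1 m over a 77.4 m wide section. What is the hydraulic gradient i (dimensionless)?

0.0256

Cross-sectional area A = 77.4 × 29.1 = 2252 m².
From Q = K·A·i, i = Q / (K·A) = 1570 / (27.20 × 2252) = 0.02563.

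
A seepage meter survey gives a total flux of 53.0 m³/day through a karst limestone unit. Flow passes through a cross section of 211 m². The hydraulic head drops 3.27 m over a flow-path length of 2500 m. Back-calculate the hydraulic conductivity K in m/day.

Hydraulic gradient i = Δh / L = 3.27 / 2500 = 0.001308.
From Q = K·A·i, K = Q / (A·i) = 53.0 / (211.0 × 0.001308) = 192.0 m/day.

192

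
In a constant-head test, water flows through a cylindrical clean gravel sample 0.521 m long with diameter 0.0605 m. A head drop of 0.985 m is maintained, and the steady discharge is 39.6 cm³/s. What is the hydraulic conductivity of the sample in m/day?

630

Cross-sectional area A = π·(d/2)² = π × (0.0605/2)² = 0.002875 m².
Convert discharge: 39.6 cm³/s = 3.960e-05 m³/s.
Darcy's law rearranged: K = Q·L / (A·Δh) = 3.960e-05 × 0.521 / (0.002875 × 0.985) = 0.007286 m/s = 629.5 m/day.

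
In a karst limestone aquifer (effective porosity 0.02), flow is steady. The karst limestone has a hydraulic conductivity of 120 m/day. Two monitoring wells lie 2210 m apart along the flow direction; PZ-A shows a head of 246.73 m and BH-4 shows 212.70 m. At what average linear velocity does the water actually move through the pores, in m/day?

92.4

Hydraulic gradient i = (246.73 − 212.70) / 2210 = 34.03 / 2210 = 0.01540.
Darcy flux q = K · i = 120.0 × 0.01540 = 1.848 m/day.
Seepage velocity v = q / n_e = 1.848 / 0.02 = 92.39 m/day.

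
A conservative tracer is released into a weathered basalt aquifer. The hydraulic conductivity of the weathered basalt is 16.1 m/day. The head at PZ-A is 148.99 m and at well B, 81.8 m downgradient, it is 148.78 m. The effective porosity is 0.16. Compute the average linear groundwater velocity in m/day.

0.258

Hydraulic gradient i = (148.99 − 148.78) / 81.8 = 0.21 / 81.8 = 0.002567.
Darcy flux q = K · i = 16.10 × 0.002567 = 0.04133 m/day.
Seepage velocity v = q / n_e = 0.04133 / 0.16 = 0.2583 m/day.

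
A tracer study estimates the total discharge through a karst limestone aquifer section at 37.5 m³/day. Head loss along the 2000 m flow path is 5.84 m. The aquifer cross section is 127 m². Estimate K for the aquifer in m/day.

Hydraulic gradient i = Δh / L = 5.84 / 2000 = 0.002920.
From Q = K·A·i, K = Q / (A·i) = 37.5 / (127.0 × 0.002920) = 101.1 m/day.

101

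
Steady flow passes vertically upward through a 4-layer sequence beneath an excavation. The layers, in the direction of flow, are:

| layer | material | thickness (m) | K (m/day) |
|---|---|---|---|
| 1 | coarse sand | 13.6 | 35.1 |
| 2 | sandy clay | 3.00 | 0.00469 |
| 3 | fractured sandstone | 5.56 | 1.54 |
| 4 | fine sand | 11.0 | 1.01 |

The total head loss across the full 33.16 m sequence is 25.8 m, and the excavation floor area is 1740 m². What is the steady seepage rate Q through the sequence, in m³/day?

68.6

Flow is perpendicular to layering, so the layers act in series and the equivalent K is the thickness-weighted harmonic mean.
Total thickness L = 13.6 + 3.00 + 5.56 + 11.0 = 33.16 m.
Σ(b_i/K_i) = 13.6/35.1 + 3.00/0.00469 + 5.56/1.54 + 11.0/1.01 = 654.5 d.
K_eq = L / Σ(b_i/K_i) = 33.16 / 654.5 = 0.05066 m/day.
Q = K_eq · A · (Δh/L) = 0.05066 × 1740 × (25.8/33.16) = 68.58 m³/day.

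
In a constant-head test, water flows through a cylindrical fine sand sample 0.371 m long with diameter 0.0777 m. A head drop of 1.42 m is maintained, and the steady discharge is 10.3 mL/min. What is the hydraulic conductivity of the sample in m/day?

Cross-sectional area A = π·(d/2)² = π × (0.0777/2)² = 0.004742 m².
Convert discharge: 10.3 mL/min = 1.717e-07 m³/s.
Darcy's law rearranged: K = Q·L / (A·Δh) = 1.717e-07 × 0.371 / (0.004742 × 1.42) = 9.459e-06 m/s = 0.8172 m/day.

0.817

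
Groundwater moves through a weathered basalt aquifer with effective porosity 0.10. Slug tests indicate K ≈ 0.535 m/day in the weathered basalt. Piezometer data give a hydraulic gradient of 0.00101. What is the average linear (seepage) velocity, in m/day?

0.00540

Hydraulic gradient i = 0.00101.
Darcy flux q = K · i = 0.5350 × 0.001010 = 0.0005404 m/day.
Seepage velocity v = q / n_e = 0.0005404 / 0.10 = 0.005404 m/day.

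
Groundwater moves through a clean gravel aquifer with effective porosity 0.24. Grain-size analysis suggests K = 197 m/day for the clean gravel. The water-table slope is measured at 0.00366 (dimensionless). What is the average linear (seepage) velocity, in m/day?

Hydraulic gradient i = 0.00366.
Darcy flux q = K · i = 197.0 × 0.003660 = 0.7210 m/day.
Seepage velocity v = q / n_e = 0.7210 / 0.24 = 3.004 m/day.

3.00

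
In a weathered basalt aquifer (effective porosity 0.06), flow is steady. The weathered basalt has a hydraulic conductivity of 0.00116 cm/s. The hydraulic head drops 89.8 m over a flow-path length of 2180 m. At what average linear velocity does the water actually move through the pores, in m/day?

0.688

Convert K: 0.00116 cm/s × 864 = 1.002 m/day.
Hydraulic gradient i = Δh / L = 89.8 / 2180 = 0.04119.
Darcy flux q = K · i = 1.002 × 0.04119 = 0.04128 m/day.
Seepage velocity v = q / n_e = 0.04128 / 0.06 = 0.6881 m/day.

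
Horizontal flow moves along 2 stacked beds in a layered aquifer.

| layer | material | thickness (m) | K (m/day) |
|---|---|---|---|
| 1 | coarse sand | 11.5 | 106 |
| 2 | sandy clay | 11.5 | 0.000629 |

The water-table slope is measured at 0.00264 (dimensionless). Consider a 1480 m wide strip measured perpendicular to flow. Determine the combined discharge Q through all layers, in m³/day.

4760

Flow is parallel to layering, so each bed carries its own Darcy discharge and the transmissivities add.
Σ(K_i·b_i) = 106×11.5 + 0.000629×11.5 = 1219 m²/day.
Hydraulic gradient i = 0.00264.
Q = Σ(K_i·b_i) · W · i = 1219 × 1480 × 0.002640 = 4763 m³/day.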